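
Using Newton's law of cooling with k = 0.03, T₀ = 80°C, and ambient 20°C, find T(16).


Newton's law: dT/dt = -k(T - T_a) has solution T(t) = T_a + (T₀ - T_a)e^(-kt).
Plug in T_a = 20, T₀ = 80, k = 0.03, t = 16: T(16) = 20 + (60)e^(-0.48) ≈ 57.1°C.


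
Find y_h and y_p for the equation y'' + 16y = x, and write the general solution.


Homogeneous: r² + 16 = 0 ⇒ r = ±4i, y_h = C₁cos(4x) + C₂sin(4x).
Polynomial forcing; try y_p = Ax + B. Then y_p'' + 16 y_p = 16(Ax + B) = x, so B = 0 and A = 1/16.
General solution: y = C₁cos(4x) + C₂sin(4x) + (1/16)x.


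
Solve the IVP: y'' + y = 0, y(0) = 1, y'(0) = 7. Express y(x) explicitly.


Characteristic roots of r² + 1 = 0 are ±1i, so y = C₁cos(x) + C₂sin(x).
Apply y(0) = 1: C₁ = 1. Differentiate and apply y'(0) = 7: 1·C₂ = 7, so C₂ = 7.
Particular solution: y = cos(x) + 7sin(x).


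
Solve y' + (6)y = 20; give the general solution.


P(x) = 6, Q(x) = 20; integrating factor μ = e^(6x).
(μ y)' = 20e^(6x) ⇒ μ y = (10/3)e^(6x) + C.
Divide by μ: y = 10/3 + Ce^(-6x).


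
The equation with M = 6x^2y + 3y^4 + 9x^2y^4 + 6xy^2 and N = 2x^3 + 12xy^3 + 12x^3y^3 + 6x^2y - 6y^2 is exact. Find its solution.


Check exactness: ∂M/∂y = 6x^2 + 12y^3 + 36x^2y^3 + 12xy and ∂N/∂x = 6x^2 + 12y^3 + 36x^2y^3 + 12xy; equal, so the equation is exact.
Integrate M with respect to x (treating y as constant): ∫M dx = 2x^3y + 3xy^4 + 3x^3y^4 + 3x^2y^2 + h(y).
Differentiate w.r.t. y and set equal to N: the x-dependent terms already match, leaving h'(y) = -6y^2. Integrate: h(y) = -2y^3.
So F(x,y) = 2x^3y + 3xy^4 + 3x^3y^4 + 3x^2y^2 - 2y^3.
General solution: 2x^3y + 3xy^4 + 3x^3y^4 + 3x^2y^2 - 2y^3 = C.


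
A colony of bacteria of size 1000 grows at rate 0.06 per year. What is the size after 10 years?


The ODE dP/dt = 0.06P has solution P(t) = P(0)e^(0.06t).
Substitute P(0) = 1000 and t = 10: P(10) = 1000 e^(0.60) ≈ 1822.


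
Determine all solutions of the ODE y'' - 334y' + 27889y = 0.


Characteristic equation: r² - 334r + 27889 = 0, i.e. (r - 167)² = 0.
Repeated root r = 167; include an x factor for the second linearly independent solution.
General solution: y = (C₁ + C₂x)e^(167x).


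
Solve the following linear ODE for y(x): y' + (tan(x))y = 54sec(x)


P(x) = tan(x) ⇒ μ = e^(∫tan(x)dx) = sec(x).
(sec(x) y)' = 54sec²(x) ⇒ sec(x) y = 54tan(x) + C.
Multiply by cos(x): y = 54sin(x) + C·cos(x).


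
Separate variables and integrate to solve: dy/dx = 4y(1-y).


Separate: dy/[y(1-y)] = 4 dx.
Partial fractions: 1/[y(1-y)] = 1/y + 1/(1-y).
Integrate: ln|y/(1-y)| = 4x + C₀.
Solve for y: y = 1/(1 + Ce^(-4x)).


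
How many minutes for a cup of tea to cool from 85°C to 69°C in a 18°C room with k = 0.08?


From T(t) = T_a + (T₀ - T_a)e^(-kt), set T(t) = 69:
(69 - 18) / (85 - 18) = e^(-0.08t), so t = -ln(0.761)/0.08 ≈ 3.4 minutes.


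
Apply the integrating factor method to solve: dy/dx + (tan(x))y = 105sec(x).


P(x) = tan(x) ⇒ μ = e^(∫tan(x)dx) = sec(x).
(sec(x) y)' = 105sec²(x) ⇒ sec(x) y = 105tan(x) + C.
Multiply by cos(x): y = 105sin(x) + C·cos(x).


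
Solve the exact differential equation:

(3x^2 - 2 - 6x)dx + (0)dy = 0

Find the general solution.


Check exactness: ∂M/∂y = 0 and ∂N/∂x = 0; equal, so the equation is exact.
Integrate M with respect to x (treating y as constant): ∫M dx = x^3 - 2x - 3x^2 + h(y).
Differentiate w.r.t. y and set equal to N: all terms match, so h'(y) = 0 and h is a constant absorbed into C.
General solution: x^3 - 2x - 3x^2 = C.


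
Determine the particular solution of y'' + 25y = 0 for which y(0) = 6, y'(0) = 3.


Characteristic roots of r² + 25 = 0 are ±5i, so y = C₁cos(5x) + C₂sin(5x).
Apply y(0) = 6: C₁ = 6. Differentiate and apply y'(0) = 3: 5·C₂ = 3, so C₂ = 3/5.
Particular solution: y = 6cos(5x) + (3/5)sin(5x).


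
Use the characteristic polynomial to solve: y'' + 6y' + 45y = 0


Characteristic equation: r² + 6r + 45 = 0.
Discriminant is negative; roots r = -3 ± 6i (complex conjugate pair).
General solution uses e^(α x)(C₁ cos(β x) + C₂ sin(β x)): y = e^(-3x)(C₁cos(6x) + C₂sin(6x)).


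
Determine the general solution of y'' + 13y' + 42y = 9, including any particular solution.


Characteristic roots of r² + 13r + 42 = 0 are -7, -6.
y_h = C₁e^(-7x) + C₂e^(-6x).
Constant forcing; try y_p = A. Then 42A = 9 ⇒ A = 3/14.
General solution: y = C₁e^(-7x) + C₂e^(-6x) + 3/14.


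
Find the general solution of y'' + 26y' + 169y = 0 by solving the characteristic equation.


Characteristic equation: r² + 26r + 169 = 0, i.e. (r + 13)² = 0.
Repeated root r = -13; include an x factor for the second linearly independent solution.
General solution: y = (C₁ + C₂x)e^(-13x).


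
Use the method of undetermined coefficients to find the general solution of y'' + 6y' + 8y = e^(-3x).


Characteristic roots of r² + 6r + 8 = 0 are -2, -4.
y_h = C₁e^(-2x) + C₂e^(-4x).
Forcing exponent -3 is not a characteristic root; try y_p = Ae^(-3x).
Substitute: A·(9 + (6)·-3 + (8)) = A·-1 = 1, so A = -1.
General solution: y = C₁e^(-2x) + C₂e^(-4x) - e^(-3x).


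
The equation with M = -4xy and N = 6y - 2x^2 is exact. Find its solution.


Check exactness: ∂M/∂y = -4x and ∂N/∂x = -4x; equal, so the equation is exact.
Integrate M with respect to x (treating y as constant): ∫M dx = -2x^2y + h(y).
Differentiate w.r.t. y and set equal to N: the x-dependent terms already match, leaving h'(y) = 6y. Integrate: h(y) = 3y^2.
So F(x,y) = 3y^2 - 2x^2y.
General solution: 3y^2 - 2x^2y = C.


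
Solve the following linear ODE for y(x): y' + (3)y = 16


P(x) = 3, Q(x) = 16; integrating factor μ = e^(3x).
(μ y)' = 16e^(3x) ⇒ μ y = (16/3)e^(3x) + C.
Divide by μ: y = 16/3 + Ce^(-3x).


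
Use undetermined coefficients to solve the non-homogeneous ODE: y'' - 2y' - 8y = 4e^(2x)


Characteristic roots of r² - 2r - 8 = 0 are 4, -2.
y_h = C₁e^(4x) + C₂e^(-2x).
Forcing exponent 2 is not a characteristic root; try y_p = Ae^(2x).
Substitute: A·(4 + (-2)·2 + (-8)) = A·-8 = 4, so A = -1/2.
General solution: y = C₁e^(4x) + C₂e^(-2x) - (1/2)e^(2x).


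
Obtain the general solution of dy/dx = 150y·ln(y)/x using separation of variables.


Separate: dy/[y ln(y)] = 150 dx/x.
Substitute u = ln(y): du/u = 150 dx/x.
Integrate: ln|ln(y)| = 150ln|x| + C₀, hence ln(y) = C·x^150.


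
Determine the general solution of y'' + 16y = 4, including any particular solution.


Homogeneous part: r² + 16 = 0 ⇒ r = ±4i, so y_h = C₁cos(4x) + C₂sin(4x).
Try constant y_p = A; plug in: 16A = 4 ⇒ A = 1/4.
General solution: y = C₁cos(4x) + C₂sin(4x) + 1/4.


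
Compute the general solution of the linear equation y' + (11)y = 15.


P(x) = 11, Q(x) = 15; integrating factor μ = e^(11x).
(μ y)' = 15e^(11x) ⇒ μ y = (15/11)e^(11x) + C.
Divide by μ: y = 15/11 + Ce^(-11x).


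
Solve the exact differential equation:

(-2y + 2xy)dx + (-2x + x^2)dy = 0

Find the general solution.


Check exactness: ∂M/∂y = -2 + 2x and ∂N/∂x = -2 + 2x; equal, so the equation is exact.
Integrate M with respect to x (treating y as constant): ∫M dx = -2xy + x^2y + h(y).
Differentiate w.r.t. y and set equal to N: all terms match, so h'(y) = 0 and h is a constant absorbed into C.
General solution: -2xy + x^2y = C.


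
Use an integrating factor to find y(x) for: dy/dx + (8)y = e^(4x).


P(x) = 8 ⇒ μ = e^(8x).
(μ y)' = e^(12x) ⇒ μ y = e^(12x)/12 + C.
Divide by μ: y = (1/12)e^(4x) + Ce^(-8x).


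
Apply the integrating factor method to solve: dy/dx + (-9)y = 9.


P(x) = -9 ⇒ μ = e^(-9x).
(μ y)' = 9e^(-9x) ⇒ μ y = -e^(-9x) + C.
Divide by μ: y = -1 + Ce^(9x).


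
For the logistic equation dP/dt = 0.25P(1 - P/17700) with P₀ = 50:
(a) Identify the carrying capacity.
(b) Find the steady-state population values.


Logistic ODE dP/dt = 0.25P(1 - P/17700) has equilibria where dP/dt = 0, i.e. P = 0 or P = 17700.
The coefficient (1 - P/K) = 0 when P = K, identifying K = 17700 as the carrying capacity.
(a) K = 17700; (b) equilibria P = 0 and P = 17700.


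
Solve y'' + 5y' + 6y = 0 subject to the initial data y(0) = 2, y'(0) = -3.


Characteristic roots of r² + 5r + 6 = 0 are -3, -2.
General solution y = c₁ e^(-3x) + c₂ e^(-2x).
Apply y(0) = 2: c₁ + c₂ = 2. Apply y'(0) = -3: -3 c₁ - 2 c₂ = -3.
Solve: c₁ = -1, c₂ = 3.
Particular solution: y = -e^(-3x) + 3e^(-2x).


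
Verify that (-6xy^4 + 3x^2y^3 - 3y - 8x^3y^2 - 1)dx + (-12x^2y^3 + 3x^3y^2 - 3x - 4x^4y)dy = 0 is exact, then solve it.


Check exactness: ∂M/∂y = -24xy^3 + 9x^2y^2 - 3 - 16x^3y and ∂N/∂x = -24xy^3 + 9x^2y^2 - 3 - 16x^3y; equal, so the equation is exact.
Integrate M with respect to x (treating y as constant): ∫M dx = -3x^2y^4 + x^3y^3 - 3xy - 2x^4y^2 - x + h(y).
Differentiate w.r.t. y and set equal to N: all terms match, so h'(y) = 0 and h is a constant absorbed into C.
General solution: -3x^2y^4 + x^3y^3 - 3xy - 2x^4y^2 - x = C.


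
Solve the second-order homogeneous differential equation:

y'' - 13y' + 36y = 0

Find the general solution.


Characteristic equation: r² - 13r + 36 = 0.
Factor: (r - 4)(r - 9) = 0 ⇒ r = 4, 9 (distinct real).
General solution: y = C₁e^(4x) + C₂e^(9x).


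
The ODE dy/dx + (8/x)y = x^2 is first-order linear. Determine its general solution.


P(x) = 8/x ⇒ μ = x^8.
(x^8 y)' = x^8·x^2 = x^10.
Integrate: x^8 y = x^11/(11) + C.
Solve for y: y = (1/11)x^3 + C/x^8.


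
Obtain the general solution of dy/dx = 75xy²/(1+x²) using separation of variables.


Separate: dy/y² = 75x/(1+x²) dx.
Integrate LHS: ∫ dy/y² = -1/y.
Integrate RHS via u = 1+x²: (75/2)ln(1+x²) + C.
Result: -1/y = (75/2)ln(1+x²) + C.


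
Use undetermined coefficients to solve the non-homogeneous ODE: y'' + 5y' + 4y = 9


Characteristic roots of r² + 5r + 4 = 0 are -1, -4.
y_h = C₁e^(-x) + C₂e^(-4x).
Constant forcing; try y_p = A. Then 4A = 9 ⇒ A = 9/4.
General solution: y = C₁e^(-x) + C₂e^(-4x) + 9/4.


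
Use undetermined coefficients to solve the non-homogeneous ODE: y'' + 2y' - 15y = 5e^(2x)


Characteristic roots of r² + 2r - 15 = 0 are 3, -5.
y_h = C₁e^(3x) + C₂e^(-5x).
Forcing exponent 2 is not a characteristic root; try y_p = Ae^(2x).
Substitute: A·(4 + (2)·2 + (-15)) = A·-7 = 5, so A = -5/7.
General solution: y = C₁e^(3x) + C₂e^(-5x) - (5/7)e^(2x).


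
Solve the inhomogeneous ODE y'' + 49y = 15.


Homogeneous part: r² + 49 = 0 ⇒ r = ±7i, so y_h = C₁cos(7x) + C₂sin(7x).
Try constant y_p = A; plug in: 49A = 15 ⇒ A = 15/49.
General solution: y = C₁cos(7x) + C₂sin(7x) + 15/49.


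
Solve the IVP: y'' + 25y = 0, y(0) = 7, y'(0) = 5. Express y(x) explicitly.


Characteristic roots of r² + 25 = 0 are ±5i, so y = C₁cos(5x) + C₂sin(5x).
Apply y(0) = 7: C₁ = 7. Differentiate and apply y'(0) = 5: 5·C₂ = 5, so C₂ = 1.
Particular solution: y = 7cos(5x) + sin(5x).


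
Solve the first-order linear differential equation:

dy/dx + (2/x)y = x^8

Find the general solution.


P(x) = 2/x ⇒ μ = x^2.
(x^2 y)' = x^2·x^8 = x^10.
Integrate: x^2 y = x^11/(11) + C.
Solve for y: y = (1/11)x^9 + C/x^2.


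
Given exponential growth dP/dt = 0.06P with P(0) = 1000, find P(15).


The ODE dP/dt = 0.06P has solution P(t) = P(0)e^(0.06t).
Substitute P(0) = 1000 and t = 15: P(15) = 1000 e^(0.90) ≈ 2460.


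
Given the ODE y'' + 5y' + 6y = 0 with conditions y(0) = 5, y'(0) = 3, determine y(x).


Characteristic roots of r² + 5r + 6 = 0 are -3, -2.
General solution y = c₁ e^(-3x) + c₂ e^(-2x).
Apply y(0) = 5: c₁ + c₂ = 5. Apply y'(0) = 3: -3 c₁ - 2 c₂ = 3.
Solve: c₁ = -13, c₂ = 18.
Particular solution: y = -13e^(-3x) + 18e^(-2x).


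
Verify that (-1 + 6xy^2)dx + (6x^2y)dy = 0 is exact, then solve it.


Check exactness: ∂M/∂y = 12xy and ∂N/∂x = 12xy; equal, so the equation is exact.
Integrate M with respect to x (treating y as constant): ∫M dx = -x + 3x^2y^2 + h(y).
Differentiate w.r.t. y and set equal to N: all terms match, so h'(y) = 0 and h is a constant absorbed into C.
General solution: -x + 3x^2y^2 = C.


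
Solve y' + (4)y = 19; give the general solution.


P(x) = 4, Q(x) = 19; integrating factor μ = e^(4x).
(μ y)' = 19e^(4x) ⇒ μ y = (19/4)e^(4x) + C.
Divide by μ: y = 19/4 + Ce^(-4x).


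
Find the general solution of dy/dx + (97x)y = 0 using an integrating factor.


P(x) = 97x ⇒ μ = e^((97/2)x²).
Q(x) = 0 so μ y is constant: y = Ce^(-(97/2)x²).


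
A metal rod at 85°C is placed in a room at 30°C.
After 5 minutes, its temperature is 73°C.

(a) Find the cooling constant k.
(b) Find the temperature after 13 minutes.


Newton's law: T(t) = T_a + (T₀ - T_a)e^(-kt).
(a) Use T(5) = 73: (73 - 30)/(85 - 30) = e^(-k·5), so k = -ln(0.782)/5 ≈ 0.0492.
(b) Apply k to t = 13: T(13) = 30 + (55)e^(-0.640) ≈ 59.0°C.


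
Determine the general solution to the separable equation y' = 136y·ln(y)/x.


Separate: dy/[y ln(y)] = 136 dx/x.
Substitute u = ln(y): du/u = 136 dx/x.
Integrate: ln|ln(y)| = 136ln|x| + C₀, hence ln(y) = C·x^136.


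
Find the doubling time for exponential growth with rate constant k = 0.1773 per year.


Exponential growth: P(t) = P₀ e^(0.1773t). Set P(t)/P₀ = 2: e^(0.1773t) = 2.
Solve: t = ln(2)/0.1773 ≈ 3.91 years.


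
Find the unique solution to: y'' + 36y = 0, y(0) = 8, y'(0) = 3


Characteristic roots of r² + 36 = 0 are ±6i, so y = C₁cos(6x) + C₂sin(6x).
Apply y(0) = 8: C₁ = 8. Differentiate and apply y'(0) = 3: 6·C₂ = 3, so C₂ = 1/2.
Particular solution: y = 8cos(6x) + (1/2)sin(6x).


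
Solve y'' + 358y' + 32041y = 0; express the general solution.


Characteristic equation: r² + 358r + 32041 = 0, i.e. (r + 179)² = 0.
Repeated root r = -179; include an x factor for the second linearly independent solution.
General solution: y = (C₁ + C₂x)e^(-179x).


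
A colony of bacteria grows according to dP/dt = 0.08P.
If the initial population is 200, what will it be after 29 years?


The ODE dP/dt = 0.08P has solution P(t) = P(0)e^(0.08t).
Substitute P(0) = 200 and t = 29: P(29) = 200 e^(2.32) ≈ 2035.


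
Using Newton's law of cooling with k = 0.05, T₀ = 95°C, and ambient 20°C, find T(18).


Newton's law: dT/dt = -k(T - T_a) has solution T(t) = T_a + (T₀ - T_a)e^(-kt).
Plug in T_a = 20, T₀ = 95, k = 0.05, t = 18: T(18) = 20 + (75)e^(-0.90) ≈ 50.5°C.


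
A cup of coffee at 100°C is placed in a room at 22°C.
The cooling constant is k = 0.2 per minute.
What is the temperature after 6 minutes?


Newton's law: dT/dt = -k(T - T_a) has solution T(t) = T_a + (T₀ - T_a)e^(-kt).
Plug in T_a = 22, T₀ = 100, k = 0.2, t = 6: T(6) = 22 + (78)e^(-1.20) ≈ 45.5°C.


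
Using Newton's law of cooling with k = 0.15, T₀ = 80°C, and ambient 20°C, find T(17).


Newton's law: dT/dt = -k(T - T_a) has solution T(t) = T_a + (T₀ - T_a)e^(-kt).
Plug in T_a = 20, T₀ = 80, k = 0.15, t = 17: T(17) = 20 + (60)e^(-2.55) ≈ 24.7°C.


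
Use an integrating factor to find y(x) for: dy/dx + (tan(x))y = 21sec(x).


P(x) = tan(x) ⇒ μ = e^(∫tan(x)dx) = sec(x).
(sec(x) y)' = 21sec²(x) ⇒ sec(x) y = 21tan(x) + C.
Multiply by cos(x): y = 21sin(x) + C·cos(x).


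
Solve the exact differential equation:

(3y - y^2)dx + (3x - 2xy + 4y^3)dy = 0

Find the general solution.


Check exactness: ∂M/∂y = 3 - 2y and ∂N/∂x = 3 - 2y; equal, so the equation is exact.
Integrate M with respect to x (treating y as constant): ∫M dx = 3xy - xy^2 + h(y).
Differentiate w.r.t. y and set equal to N: the x-dependent terms already match, leaving h'(y) = 4y^3. Integrate: h(y) = y^4.
So F(x,y) = 3xy - xy^2 + y^4.
General solution: 3xy - xy^2 + y^4 = C.


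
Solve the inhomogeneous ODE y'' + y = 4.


Homogeneous part: r² + 1 = 0 ⇒ r = ±1i, so y_h = C₁cos(x) + C₂sin(x).
Try constant y_p = A; plug in: 1A = 4 ⇒ A = 4.
General solution: y = C₁cos(x) + C₂sin(x) + 4.


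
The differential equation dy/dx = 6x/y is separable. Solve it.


Separate variables: y dy = 6x dx.
Integrate both sides: y²/2 = 3x^2 + C₀.
Multiply by 2: y² = 6x^2 + C.


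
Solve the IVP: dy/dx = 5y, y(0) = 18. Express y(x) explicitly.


General solution of y' = 5y is y = Ce^(5x).
Apply y(0) = 18: C = 18.
Particular solution: y = 18e^(5x).


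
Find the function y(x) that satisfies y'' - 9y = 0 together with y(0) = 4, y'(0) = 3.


Characteristic roots of r² - 9 = 0 are -3, 3.
General solution y = c₁ e^(-3x) + c₂ e^(3x).
Apply y(0) = 4: c₁ + c₂ = 4. Apply y'(0) = 3: -3 c₁ + 3 c₂ = 3.
Solve: c₁ = 3/2, c₂ = 5/2.
Particular solution: y = (3/2)e^(-3x) + (5/2)e^(3x).


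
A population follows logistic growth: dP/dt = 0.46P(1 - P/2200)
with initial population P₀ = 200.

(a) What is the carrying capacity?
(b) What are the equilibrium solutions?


Logistic ODE dP/dt = 0.46P(1 - P/2200) has equilibria where dP/dt = 0, i.e. P = 0 or P = 2200.
The coefficient (1 - P/K) = 0 when P = K, identifying K = 2200 as the carrying capacity.
(a) K = 2200; (b) equilibria P = 0 and P = 2200.


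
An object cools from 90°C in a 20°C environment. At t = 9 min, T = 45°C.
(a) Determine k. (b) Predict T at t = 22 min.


Newton's law: T(t) = T_a + (T₀ - T_a)e^(-kt).
(a) Use T(9) = 45: (45 - 20)/(90 - 20) = e^(-k·9), so k = -ln(0.357)/9 ≈ 0.1144.
(b) Apply k to t = 22: T(22) = 20 + (70)e^(-2.517) ≈ 25.6°C.


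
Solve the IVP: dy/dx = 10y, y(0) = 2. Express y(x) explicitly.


General solution of y' = 10y is y = Ce^(10x).
Apply y(0) = 2: C = 2.
Particular solution: y = 2e^(10x).


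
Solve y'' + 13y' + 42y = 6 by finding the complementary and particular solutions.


Characteristic roots of r² + 13r + 42 = 0 are -7, -6.
y_h = C₁e^(-7x) + C₂e^(-6x).
Constant forcing; try y_p = A. Then 42A = 6 ⇒ A = 1/7.
General solution: y = C₁e^(-7x) + C₂e^(-6x) + 1/7.


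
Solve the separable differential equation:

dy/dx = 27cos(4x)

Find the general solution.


g(y) = 1, so integrate directly: y = ∫ 27cos(4x) dx = (27/4)sin(4x) + C.


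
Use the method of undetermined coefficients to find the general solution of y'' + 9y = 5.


Homogeneous part: r² + 9 = 0 ⇒ r = ±3i, so y_h = C₁cos(3x) + C₂sin(3x).
Try constant y_p = A; plug in: 9A = 5 ⇒ A = 5/9.
General solution: y = C₁cos(3x) + C₂sin(3x) + 5/9.


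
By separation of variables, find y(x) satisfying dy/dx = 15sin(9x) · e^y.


Separate: e^(-y) dy = 15sin(9x) dx.
Integrate: -e^(-y) = -(5/3)cos(9x) + C₀.
Rearrange: e^(-y) = (5/3)cos(9x) + C.


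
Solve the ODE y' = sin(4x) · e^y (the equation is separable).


Separate: e^(-y) dy = sin(4x) dx.
Integrate: -e^(-y) = -(1/4)cos(4x) + C₀.
Rearrange: e^(-y) = (1/4)cos(4x) + C.


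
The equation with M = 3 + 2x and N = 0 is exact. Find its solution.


Check exactness: ∂M/∂y = 0 and ∂N/∂x = 0; equal, so the equation is exact.
Integrate M with respect to x (treating y as constant): ∫M dx = 3x + x^2 + h(y).
Differentiate w.r.t. y and set equal to N: all terms match, so h'(y) = 0 and h is a constant absorbed into C.
General solution: 3x + x^2 = C.


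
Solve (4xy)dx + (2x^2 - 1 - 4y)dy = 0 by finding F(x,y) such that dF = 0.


Check exactness: ∂M/∂y = 4x and ∂N/∂x = 4x; equal, so the equation is exact.
Integrate M with respect to x (treating y as constant): ∫M dx = 2x^2y + h(y).
Differentiate w.r.t. y and set equal to N: the x-dependent terms already match, leaving h'(y) = -1 - 4y. Integrate: h(y) = -y - 2y^2.
So F(x,y) = 2x^2y - y - 2y^2.
General solution: 2x^2y - y - 2y^2 = C.


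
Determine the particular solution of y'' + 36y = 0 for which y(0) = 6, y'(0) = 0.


Characteristic roots of r² + 36 = 0 are ±6i, so y = C₁cos(6x) + C₂sin(6x).
Apply y(0) = 6: C₁ = 6. Differentiate and apply y'(0) = 0: 6·C₂ = 0, so C₂ = 0.
Particular solution: y = 6cos(6x).


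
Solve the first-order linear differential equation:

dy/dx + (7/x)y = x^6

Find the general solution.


P(x) = 7/x ⇒ μ = x^7.
(x^7 y)' = x^7·x^6 = x^13.
Integrate: x^7 y = x^14/(14) + C.
Solve for y: y = (1/14)x^7 + C/x^7.


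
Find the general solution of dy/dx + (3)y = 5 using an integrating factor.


P(x) = 3, Q(x) = 5; integrating factor μ = e^(3x).
(μ y)' = 5e^(3x) ⇒ μ y = (5/3)e^(3x) + C.
Divide by μ: y = 5/3 + Ce^(-3x).


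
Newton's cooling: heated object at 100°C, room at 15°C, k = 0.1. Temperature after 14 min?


Newton's law: dT/dt = -k(T - T_a) has solution T(t) = T_a + (T₀ - T_a)e^(-kt).
Plug in T_a = 15, T₀ = 100, k = 0.1, t = 14: T(14) = 15 + (85)e^(-1.40) ≈ 36.0°C.


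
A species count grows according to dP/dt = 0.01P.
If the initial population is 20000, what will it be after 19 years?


The ODE dP/dt = 0.01P has solution P(t) = P(0)e^(0.01t).
Substitute P(0) = 20000 and t = 19: P(19) = 20000 e^(0.19) ≈ 24185.


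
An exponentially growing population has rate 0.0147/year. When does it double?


Exponential growth: P(t) = P₀ e^(0.0147t). Set P(t)/P₀ = 2: e^(0.0147t) = 2.
Solve: t = ln(2)/0.0147 ≈ 47.15 years.


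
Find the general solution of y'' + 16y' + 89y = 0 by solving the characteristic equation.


Characteristic equation: r² + 16r + 89 = 0.
Discriminant is negative; roots r = -8 ± 5i (complex conjugate pair).
General solution uses e^(α x)(C₁ cos(β x) + C₂ sin(β x)): y = e^(-8x)(C₁cos(5x) + C₂sin(5x)).


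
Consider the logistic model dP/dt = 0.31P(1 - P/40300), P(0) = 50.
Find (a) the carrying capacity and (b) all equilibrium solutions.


Logistic ODE dP/dt = 0.31P(1 - P/40300) has equilibria where dP/dt = 0, i.e. P = 0 or P = 40300.
The coefficient (1 - P/K) = 0 when P = K, identifying K = 40300 as the carrying capacity.
(a) K = 40300; (b) equilibria P = 0 and P = 40300.


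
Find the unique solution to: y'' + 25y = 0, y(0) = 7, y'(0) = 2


Characteristic roots of r² + 25 = 0 are ±5i, so y = C₁cos(5x) + C₂sin(5x).
Apply y(0) = 7: C₁ = 7. Differentiate and apply y'(0) = 2: 5·C₂ = 2, so C₂ = 2/5.
Particular solution: y = 7cos(5x) + (2/5)sin(5x).


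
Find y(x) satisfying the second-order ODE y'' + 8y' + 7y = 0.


Characteristic equation: r² + 8r + 7 = 0.
Factor: (r + 1)(r + 7) = 0 ⇒ r = -1, -7 (distinct real).
General solution: y = C₁e^(-x) + C₂e^(-7x).


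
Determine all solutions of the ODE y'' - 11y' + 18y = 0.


Characteristic equation: r² - 11r + 18 = 0.
Factor: (r - 2)(r - 9) = 0 ⇒ r = 2, 9 (distinct real).
General solution: y = C₁e^(2x) + C₂e^(9x).


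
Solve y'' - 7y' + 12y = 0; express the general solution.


Characteristic equation: r² - 7r + 12 = 0.
Factor: (r - 4)(r - 3) = 0 ⇒ r = 4, 3 (distinct real).
General solution: y = C₁e^(4x) + C₂e^(3x).


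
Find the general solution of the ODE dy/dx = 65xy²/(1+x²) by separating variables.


Separate: dy/y² = 65x/(1+x²) dx.
Integrate LHS: ∫ dy/y² = -1/y.
Integrate RHS via u = 1+x²: (65/2)ln(1+x²) + C.
Result: -1/y = (65/2)ln(1+x²) + C.


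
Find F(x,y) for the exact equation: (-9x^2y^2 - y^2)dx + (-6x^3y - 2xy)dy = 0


Check exactness: ∂M/∂y = -18x^2y - 2y and ∂N/∂x = -18x^2y - 2y; equal, so the equation is exact.
Integrate M with respect to x (treating y as constant): ∫M dx = -3x^3y^2 - xy^2 + h(y).
Differentiate w.r.t. y and set equal to N: all terms match, so h'(y) = 0 and h is a constant absorbed into C.
General solution: -3x^3y^2 - xy^2 = C.


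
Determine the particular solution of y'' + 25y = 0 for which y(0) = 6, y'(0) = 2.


Characteristic roots of r² + 25 = 0 are ±5i, so y = C₁cos(5x) + C₂sin(5x).
Apply y(0) = 6: C₁ = 6. Differentiate and apply y'(0) = 2: 5·C₂ = 2, so C₂ = 2/5.
Particular solution: y = 6cos(5x) + (2/5)sin(5x).


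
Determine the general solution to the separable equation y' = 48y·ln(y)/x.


Separate: dy/[y ln(y)] = 48 dx/x.
Substitute u = ln(y): du/u = 48 dx/x.
Integrate: ln|ln(y)| = 48ln|x| + C₀, hence ln(y) = C·x^48.


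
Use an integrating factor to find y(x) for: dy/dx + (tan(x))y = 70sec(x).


P(x) = tan(x) ⇒ μ = e^(∫tan(x)dx) = sec(x).
(sec(x) y)' = 70sec²(x) ⇒ sec(x) y = 70tan(x) + C.
Multiply by cos(x): y = 70sin(x) + C·cos(x).


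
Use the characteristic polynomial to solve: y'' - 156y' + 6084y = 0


Characteristic equation: r² - 156r + 6084 = 0, i.e. (r - 78)² = 0.
Repeated root r = 78; include an x factor for the second linearly independent solution.
General solution: y = (C₁ + C₂x)e^(78x).


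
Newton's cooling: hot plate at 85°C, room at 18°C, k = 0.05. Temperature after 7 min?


Newton's law: dT/dt = -k(T - T_a) has solution T(t) = T_a + (T₀ - T_a)e^(-kt).
Plug in T_a = 18, T₀ = 85, k = 0.05, t = 7: T(7) = 18 + (67)e^(-0.35) ≈ 65.2°C.


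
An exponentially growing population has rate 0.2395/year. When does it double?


Exponential growth: P(t) = P₀ e^(0.2395t). Set P(t)/P₀ = 2: e^(0.2395t) = 2.
Solve: t = ln(2)/0.2395 ≈ 2.89 years.


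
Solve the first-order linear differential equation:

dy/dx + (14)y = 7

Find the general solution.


P(x) = 14, Q(x) = 7; integrating factor μ = e^(14x).
(μ y)' = 7e^(14x) ⇒ μ y = (1/2)e^(14x) + C.
Divide by μ: y = 1/2 + Ce^(-14x).


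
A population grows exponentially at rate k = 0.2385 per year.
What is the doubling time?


Exponential growth: P(t) = P₀ e^(0.2385t). Set P(t)/P₀ = 2: e^(0.2385t) = 2.
Solve: t = ln(2)/0.2385 ≈ 2.91 years.


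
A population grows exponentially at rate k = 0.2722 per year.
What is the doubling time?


Exponential growth: P(t) = P₀ e^(0.2722t). Set P(t)/P₀ = 2: e^(0.2722t) = 2.
Solve: t = ln(2)/0.2722 ≈ 2.55 years.


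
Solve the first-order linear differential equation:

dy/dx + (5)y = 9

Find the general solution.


P(x) = 5, Q(x) = 9; integrating factor μ = e^(5x).
(μ y)' = 9e^(5x) ⇒ μ y = (9/5)e^(5x) + C.
Divide by μ: y = 9/5 + Ce^(-5x).


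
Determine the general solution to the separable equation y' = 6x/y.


Separate variables: y dy = 6x dx.
Integrate both sides: y²/2 = 3x^2 + C₀.
Multiply by 2: y² = 6x^2 + C.


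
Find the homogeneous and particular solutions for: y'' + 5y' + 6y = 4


Characteristic roots of r² + 5r + 6 = 0 are -2, -3.
y_h = C₁e^(-2x) + C₂e^(-3x).
Constant forcing; try y_p = A. Then 6A = 4 ⇒ A = 2/3.
General solution: y = C₁e^(-2x) + C₂e^(-3x) + 2/3.


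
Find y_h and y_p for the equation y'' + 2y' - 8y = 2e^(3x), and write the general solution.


Characteristic roots of r² + 2r - 8 = 0 are -4, 2.
y_h = C₁e^(-4x) + C₂e^(2x).
Forcing exponent 3 is not a characteristic root; try y_p = Ae^(3x).
Substitute: A·(9 + (2)·3 + (-8)) = A·7 = 2, so A = 2/7.
General solution: y = C₁e^(-4x) + C₂e^(2x) + (2/7)e^(3x).


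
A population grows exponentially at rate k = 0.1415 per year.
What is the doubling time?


Exponential growth: P(t) = P₀ e^(0.1415t). Set P(t)/P₀ = 2: e^(0.1415t) = 2.
Solve: t = ln(2)/0.1415 ≈ 4.90 years.


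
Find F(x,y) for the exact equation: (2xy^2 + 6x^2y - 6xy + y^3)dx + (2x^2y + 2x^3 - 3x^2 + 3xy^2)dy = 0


Check exactness: ∂M/∂y = 4xy + 6x^2 - 6x + 3y^2 and ∂N/∂x = 4xy + 6x^2 - 6x + 3y^2; equal, so the equation is exact.
Integrate M with respect to x (treating y as constant): ∫M dx = x^2y^2 + 2x^3y - 3x^2y + xy^3 + h(y).
Differentiate w.r.t. y and set equal to N: all terms match, so h'(y) = 0 and h is a constant absorbed into C.
General solution: x^2y^2 + 2x^3y - 3x^2y + xy^3 = C.


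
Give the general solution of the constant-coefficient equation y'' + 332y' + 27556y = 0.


Characteristic equation: r² + 332r + 27556 = 0, i.e. (r + 166)² = 0.
Repeated root r = -166; include an x factor for the second linearly independent solution.
General solution: y = (C₁ + C₂x)e^(-166x).


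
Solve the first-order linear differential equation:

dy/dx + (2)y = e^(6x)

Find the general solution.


P(x) = 2 ⇒ μ = e^(2x).
(μ y)' = e^(8x) ⇒ μ y = e^(8x)/8 + C.
Divide by μ: y = (1/8)e^(6x) + Ce^(-2x).


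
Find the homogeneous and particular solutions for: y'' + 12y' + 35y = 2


Characteristic roots of r² + 12r + 35 = 0 are -5, -7.
y_h = C₁e^(-5x) + C₂e^(-7x).
Constant forcing; try y_p = A. Then 35A = 2 ⇒ A = 2/35.
General solution: y = C₁e^(-5x) + C₂e^(-7x) + 2/35.


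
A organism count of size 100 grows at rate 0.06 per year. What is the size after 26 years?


The ODE dP/dt = 0.06P has solution P(t) = P(0)e^(0.06t).
Substitute P(0) = 100 and t = 26: P(26) = 100 e^(1.56) ≈ 476.


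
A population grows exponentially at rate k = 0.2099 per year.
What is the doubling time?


Exponential growth: P(t) = P₀ e^(0.2099t). Set P(t)/P₀ = 2: e^(0.2099t) = 2.
Solve: t = ln(2)/0.2099 ≈ 3.30 years.


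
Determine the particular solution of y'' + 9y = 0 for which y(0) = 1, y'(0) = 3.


Characteristic roots of r² + 9 = 0 are ±3i, so y = C₁cos(3x) + C₂sin(3x).
Apply y(0) = 1: C₁ = 1. Differentiate and apply y'(0) = 3: 3·C₂ = 3, so C₂ = 1.
Particular solution: y = cos(3x) + sin(3x).


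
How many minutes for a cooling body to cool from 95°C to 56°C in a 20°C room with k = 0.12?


From T(t) = T_a + (T₀ - T_a)e^(-kt), set T(t) = 56:
(56 - 20) / (95 - 20) = e^(-0.12t), so t = -ln(0.480)/0.12 ≈ 6.1 minutes.


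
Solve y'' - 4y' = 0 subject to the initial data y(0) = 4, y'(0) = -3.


Characteristic roots of r² - 4r = 0 are 4, 0.
General solution y = c₁ e^(4x) + c₂.
Apply y(0) = 4: c₁ + c₂ = 4. Apply y'(0) = -3: 4 c₁ + 0 c₂ = -3.
Solve: c₁ = -3/4, c₂ = 19/4.
Particular solution: y = -(3/4)e^(4x) + 19/4.


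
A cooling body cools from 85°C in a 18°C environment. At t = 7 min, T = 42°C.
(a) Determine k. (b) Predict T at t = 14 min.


Newton's law: T(t) = T_a + (T₀ - T_a)e^(-kt).
(a) Use T(7) = 42: (42 - 18)/(85 - 18) = e^(-k·7), so k = -ln(0.358)/7 ≈ 0.1467.
(b) Apply k to t = 14: T(14) = 18 + (67)e^(-2.053) ≈ 26.6°C.


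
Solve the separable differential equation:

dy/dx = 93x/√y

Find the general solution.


Separate: √y dy = 93x dx.
Integrate: (2/3)y^(3/2) = (93/2)x² + C.


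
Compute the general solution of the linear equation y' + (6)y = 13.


P(x) = 6, Q(x) = 13; integrating factor μ = e^(6x).
(μ y)' = 13e^(6x) ⇒ μ y = (13/6)e^(6x) + C.
Divide by μ: y = 13/6 + Ce^(-6x).


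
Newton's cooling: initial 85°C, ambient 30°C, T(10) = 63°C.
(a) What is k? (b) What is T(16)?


Newton's law: T(t) = T_a + (T₀ - T_a)e^(-kt).
(a) Use T(10) = 63: (63 - 30)/(85 - 30) = e^(-k·10), so k = -ln(0.600)/10 ≈ 0.0511.
(b) Apply k to t = 16: T(16) = 30 + (55)e^(-0.817) ≈ 54.3°C.


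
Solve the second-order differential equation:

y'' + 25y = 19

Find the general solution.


Homogeneous part: r² + 25 = 0 ⇒ r = ±5i, so y_h = C₁cos(5x) + C₂sin(5x).
Try constant y_p = A; plug in: 25A = 19 ⇒ A = 19/25.
General solution: y = C₁cos(5x) + C₂sin(5x) + 19/25.


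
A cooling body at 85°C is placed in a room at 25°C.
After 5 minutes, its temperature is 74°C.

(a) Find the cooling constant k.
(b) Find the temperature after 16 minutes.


Newton's law: T(t) = T_a + (T₀ - T_a)e^(-kt).
(a) Use T(5) = 74: (74 - 25)/(85 - 25) = e^(-k·5), so k = -ln(0.817)/5 ≈ 0.0405.
(b) Apply k to t = 16: T(16) = 25 + (60)e^(-0.648) ≈ 56.4°C.


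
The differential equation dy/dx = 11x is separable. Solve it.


Integrate both sides with respect to x: y = ∫ 11x dx = (11/2)x^2 + C.


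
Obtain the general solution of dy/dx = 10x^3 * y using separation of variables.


Separate variables: dy/y = 10x^3 dx.
Integrate: ln|y| = (5/2)x^4 + C₀.
Exponentiate: y = Ce^((5/2)x^4).


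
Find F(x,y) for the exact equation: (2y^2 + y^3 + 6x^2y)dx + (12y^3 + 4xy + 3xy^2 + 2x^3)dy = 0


Check exactness: ∂M/∂y = 4y + 3y^2 + 6x^2 and ∂N/∂x = 4y + 3y^2 + 6x^2; equal, so the equation is exact.
Integrate M with respect to x (treating y as constant): ∫M dx = 2xy^2 + xy^3 + 2x^3y + h(y).
Differentiate w.r.t. y and set equal to N: the x-dependent terms already match, leaving h'(y) = 12y^3. Integrate: h(y) = 3y^4.
So F(x,y) = 3y^4 + 2xy^2 + xy^3 + 2x^3y.
General solution: 3y^4 + 2xy^2 + xy^3 + 2x^3y = C.


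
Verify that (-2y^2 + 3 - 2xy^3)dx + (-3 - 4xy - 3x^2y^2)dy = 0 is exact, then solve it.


Check exactness: ∂M/∂y = -4y - 6xy^2 and ∂N/∂x = -4y - 6xy^2; equal, so the equation is exact.
Integrate M with respect to x (treating y as constant): ∫M dx = -2xy^2 + 3x - x^2y^3 + h(y).
Differentiate w.r.t. y and set equal to N: the x-dependent terms already match, leaving h'(y) = -3. Integrate: h(y) = -3y.
So F(x,y) = -3y - 2xy^2 + 3x - x^2y^3.
General solution: -3y - 2xy^2 + 3x - x^2y^3 = C.


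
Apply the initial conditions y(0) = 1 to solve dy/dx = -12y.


General solution of y' = -12y is y = Ce^(-12x).
Apply y(0) = 1: C = 1.
Particular solution: y = e^(-12x).


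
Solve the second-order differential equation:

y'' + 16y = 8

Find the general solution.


Homogeneous part: r² + 16 = 0 ⇒ r = ±4i, so y_h = C₁cos(4x) + C₂sin(4x).
Try constant y_p = A; plug in: 16A = 8 ⇒ A = 1/2.
General solution: y = C₁cos(4x) + C₂sin(4x) + 1/2.


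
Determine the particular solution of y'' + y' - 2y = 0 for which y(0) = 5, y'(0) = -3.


Characteristic roots of r² + r - 2 = 0 are -2, 1.
General solution y = c₁ e^(-2x) + c₂ e^(x).
Apply y(0) = 5: c₁ + c₂ = 5. Apply y'(0) = -3: -2 c₁ + 1 c₂ = -3.
Solve: c₁ = 8/3, c₂ = 7/3.
Particular solution: y = (8/3)e^(-2x) + (7/3)e^(x).


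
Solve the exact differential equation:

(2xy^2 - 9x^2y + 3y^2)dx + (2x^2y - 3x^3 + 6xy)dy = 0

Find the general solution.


Check exactness: ∂M/∂y = 4xy - 9x^2 + 6y and ∂N/∂x = 4xy - 9x^2 + 6y; equal, so the equation is exact.
Integrate M with respect to x (treating y as constant): ∫M dx = x^2y^2 - 3x^3y + 3xy^2 + h(y).
Differentiate w.r.t. y and set equal to N: all terms match, so h'(y) = 0 and h is a constant absorbed into C.
General solution: x^2y^2 - 3x^3y + 3xy^2 = C.


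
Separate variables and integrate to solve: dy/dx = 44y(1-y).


Separate: dy/[y(1-y)] = 44 dx.
Partial fractions: 1/[y(1-y)] = 1/y + 1/(1-y).
Integrate: ln|y/(1-y)| = 44x + C₀.
Solve for y: y = 1/(1 + Ce^(-44x)).


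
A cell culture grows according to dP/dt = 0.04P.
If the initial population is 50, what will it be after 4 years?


The ODE dP/dt = 0.04P has solution P(t) = P(0)e^(0.04t).
Substitute P(0) = 50 and t = 4: P(4) = 50 e^(0.16) ≈ 59.


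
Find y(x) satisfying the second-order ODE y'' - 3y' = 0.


Characteristic equation: r² - 3r = 0.
Factor: (r - 3)(r - 0) = 0 ⇒ r = 3, 0 (distinct real).
General solution: y = C₁e^(3x) + C₂.


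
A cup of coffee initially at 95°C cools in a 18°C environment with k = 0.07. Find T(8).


Newton's law: dT/dt = -k(T - T_a) has solution T(t) = T_a + (T₀ - T_a)e^(-kt).
Plug in T_a = 18, T₀ = 95, k = 0.07, t = 8: T(8) = 18 + (77)e^(-0.56) ≈ 62.0°C.


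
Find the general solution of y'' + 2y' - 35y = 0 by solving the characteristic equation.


Characteristic equation: r² + 2r - 35 = 0.
Factor: (r + 7)(r - 5) = 0 ⇒ r = -7, 5 (distinct real).
General solution: y = C₁e^(-7x) + C₂e^(5x).


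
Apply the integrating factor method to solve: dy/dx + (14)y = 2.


P(x) = 14, Q(x) = 2; integrating factor μ = e^(14x).
(μ y)' = 2e^(14x) ⇒ μ y = (1/7)e^(14x) + C.
Divide by μ: y = 1/7 + Ce^(-14x).


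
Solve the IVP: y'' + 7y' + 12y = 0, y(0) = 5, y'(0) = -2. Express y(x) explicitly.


Characteristic roots of r² + 7r + 12 = 0 are -4, -3.
General solution y = c₁ e^(-4x) + c₂ e^(-3x).
Apply y(0) = 5: c₁ + c₂ = 5. Apply y'(0) = -2: -4 c₁ - 3 c₂ = -2.
Solve: c₁ = -13, c₂ = 18.
Particular solution: y = -13e^(-4x) + 18e^(-3x).


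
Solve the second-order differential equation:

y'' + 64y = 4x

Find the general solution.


Homogeneous: r² + 64 = 0 ⇒ r = ±8i, y_h = C₁cos(8x) + C₂sin(8x).
Polynomial forcing; try y_p = Ax + B. Then y_p'' + 64 y_p = 64(Ax + B) = 4x, so B = 0 and A = 1/16.
General solution: y = C₁cos(8x) + C₂sin(8x) + (1/16)x.


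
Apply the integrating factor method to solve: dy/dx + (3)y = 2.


P(x) = 3, Q(x) = 2; integrating factor μ = e^(3x).
(μ y)' = 2e^(3x) ⇒ μ y = (2/3)e^(3x) + C.
Divide by μ: y = 2/3 + Ce^(-3x).


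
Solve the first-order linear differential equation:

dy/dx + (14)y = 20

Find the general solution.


P(x) = 14, Q(x) = 20; integrating factor μ = e^(14x).
(μ y)' = 20e^(14x) ⇒ μ y = (10/7)e^(14x) + C.
Divide by μ: y = 10/7 + Ce^(-14x).


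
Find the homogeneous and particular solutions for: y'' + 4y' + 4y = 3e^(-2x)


Characteristic polynomial (r + 2)² = 0; repeated root r = -2.
y_h = (C₁ + C₂x)e^(-2x). Forcing matches the repeated root (resonance), so try y_p = Ax² e^(-2x).
Substitute and solve for A: 2A = 3, so A = 3/2.
General solution: y = (C₁ + C₂x + (3/2)x²)e^(-2x).


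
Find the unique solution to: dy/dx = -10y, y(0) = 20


General solution of y' = -10y is y = Ce^(-10x).
Apply y(0) = 20: C = 20.
Particular solution: y = 20e^(-10x).


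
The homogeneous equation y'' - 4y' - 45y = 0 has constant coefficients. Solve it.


Characteristic equation: r² - 4r - 45 = 0.
Factor: (r + 5)(r - 9) = 0 ⇒ r = -5, 9 (distinct real).
General solution: y = C₁e^(-5x) + C₂e^(9x).


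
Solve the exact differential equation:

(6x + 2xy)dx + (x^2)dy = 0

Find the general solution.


Check exactness: ∂M/∂y = 2x and ∂N/∂x = 2x; equal, so the equation is exact.
Integrate M with respect to x (treating y as constant): ∫M dx = 3x^2 + x^2y + h(y).
Differentiate w.r.t. y and set equal to N: all terms match, so h'(y) = 0 and h is a constant absorbed into C.
General solution: 3x^2 + x^2y = C.


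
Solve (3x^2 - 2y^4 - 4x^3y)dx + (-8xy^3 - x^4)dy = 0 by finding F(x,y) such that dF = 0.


Check exactness: ∂M/∂y = -8y^3 - 4x^3 and ∂N/∂x = -8y^3 - 4x^3; equal, so the equation is exact.
Integrate M with respect to x (treating y as constant): ∫M dx = x^3 - 2xy^4 - x^4y + h(y).
Differentiate w.r.t. y and set equal to N: all terms match, so h'(y) = 0 and h is a constant absorbed into C.
General solution: x^3 - 2xy^4 - x^4y = C.


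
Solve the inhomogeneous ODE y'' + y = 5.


Homogeneous part: r² + 1 = 0 ⇒ r = ±1i, so y_h = C₁cos(x) + C₂sin(x).
Try constant y_p = A; plug in: 1A = 5 ⇒ A = 5.
General solution: y = C₁cos(x) + C₂sin(x) + 5.


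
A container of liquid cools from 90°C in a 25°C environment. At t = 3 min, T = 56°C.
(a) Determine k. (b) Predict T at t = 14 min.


Newton's law: T(t) = T_a + (T₀ - T_a)e^(-kt).
(a) Use T(3) = 56: (56 - 25)/(90 - 25) = e^(-k·3), so k = -ln(0.477)/3 ≈ 0.2468.
(b) Apply k to t = 14: T(14) = 25 + (65)e^(-3.455) ≈ 27.1°C.


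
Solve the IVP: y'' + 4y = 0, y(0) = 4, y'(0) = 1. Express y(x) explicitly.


Characteristic roots of r² + 4 = 0 are ±2i, so y = C₁cos(2x) + C₂sin(2x).
Apply y(0) = 4: C₁ = 4. Differentiate and apply y'(0) = 1: 2·C₂ = 1, so C₂ = 1/2.
Particular solution: y = 4cos(2x) + (1/2)sin(2x).


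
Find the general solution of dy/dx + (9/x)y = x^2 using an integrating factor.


P(x) = 9/x ⇒ μ = x^9.
(x^9 y)' = x^11 ⇒ x^9 y = x^12/(12) + C.
Solve for y: y = (1/12)x^3 + C/x^9.


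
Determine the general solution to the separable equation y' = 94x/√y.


Separate: √y dy = 94x dx.
Integrate: (2/3)y^(3/2) = 47x² + C.


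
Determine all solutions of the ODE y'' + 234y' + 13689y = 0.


Characteristic equation: r² + 234r + 13689 = 0, i.e. (r + 117)² = 0.
Repeated root r = -117; include an x factor for the second linearly independent solution.
General solution: y = (C₁ + C₂x)e^(-117x).


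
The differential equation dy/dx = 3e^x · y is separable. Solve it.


Separate variables: dy/y = 3e^x dx.
Integrate: ln|y| = 3e^x + C₀.
Exponentiate: y = Ce^(3e^x).
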